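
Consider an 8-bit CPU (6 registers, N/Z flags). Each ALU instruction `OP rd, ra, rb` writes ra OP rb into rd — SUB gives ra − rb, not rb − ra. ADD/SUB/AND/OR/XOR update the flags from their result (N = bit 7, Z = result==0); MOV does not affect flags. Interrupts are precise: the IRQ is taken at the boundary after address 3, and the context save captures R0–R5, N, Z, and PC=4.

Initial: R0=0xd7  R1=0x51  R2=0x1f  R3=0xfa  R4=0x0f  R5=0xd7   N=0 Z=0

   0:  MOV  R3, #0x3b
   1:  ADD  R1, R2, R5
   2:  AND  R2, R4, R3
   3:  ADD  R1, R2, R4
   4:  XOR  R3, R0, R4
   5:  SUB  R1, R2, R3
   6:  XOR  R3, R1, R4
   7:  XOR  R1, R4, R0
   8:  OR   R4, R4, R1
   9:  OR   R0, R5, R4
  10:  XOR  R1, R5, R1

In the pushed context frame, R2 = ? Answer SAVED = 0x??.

after  0: R0=0xd7 R1=0x51 R2=0x1f R3=0x3b R4=0x0f R5=0xd7  N=0 Z=0
after  1: R0=0xd7 R1=0xf6 R2=0x1f R3=0x3b R4=0x0f R5=0xd7  N=1 Z=0
after  2: R0=0xd7 R1=0xf6 R2=0x0b R3=0x3b R4=0x0f R5=0xd7  N=0 Z=0
after  3: R0=0xd7 R1=0x1a R2=0x0b R3=0x3b R4=0x0f R5=0xd7  N=0 Z=0
-- IRQ taken; context saved, return-PC = 4 --

SAVED = 0x0b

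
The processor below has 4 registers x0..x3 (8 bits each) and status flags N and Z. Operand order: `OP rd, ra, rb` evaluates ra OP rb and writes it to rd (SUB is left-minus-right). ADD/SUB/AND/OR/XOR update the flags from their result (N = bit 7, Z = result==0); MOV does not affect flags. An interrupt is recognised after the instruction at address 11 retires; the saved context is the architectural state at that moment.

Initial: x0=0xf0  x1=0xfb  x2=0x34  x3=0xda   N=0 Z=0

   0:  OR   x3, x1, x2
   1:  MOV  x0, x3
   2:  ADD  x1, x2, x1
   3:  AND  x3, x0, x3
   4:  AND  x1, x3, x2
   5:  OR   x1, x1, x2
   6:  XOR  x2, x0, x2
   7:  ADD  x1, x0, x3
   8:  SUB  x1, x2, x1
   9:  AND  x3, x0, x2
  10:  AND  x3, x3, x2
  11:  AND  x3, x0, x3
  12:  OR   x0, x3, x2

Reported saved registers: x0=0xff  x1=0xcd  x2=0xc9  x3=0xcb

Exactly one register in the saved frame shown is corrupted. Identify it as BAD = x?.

after  0: x0=0xf0 x1=0xfb x2=0x34 x3=0xff  N=1 Z=0
after  1: x0=0xff x1=0xfb x2=0x34 x3=0xff  N=1 Z=0
after  2: x0=0xff x1=0x2f x2=0x34 x3=0xff  N=0 Z=0
after  3: x0=0xff x1=0x2f x2=0x34 x3=0xff  N=1 Z=0
after  4: x0=0xff x1=0x34 x2=0x34 x3=0xff  N=0 Z=0
after  5: x0=0xff x1=0x34 x2=0x34 x3=0xff  N=0 Z=0
after  6: x0=0xff x1=0x34 x2=0xcb x3=0xff  N=1 Z=0
after  7: x0=0xff x1=0xfe x2=0xcb x3=0xff  N=1 Z=0
after  8: x0=0xff x1=0xcd x2=0xcb x3=0xff  N=1 Z=0
after  9: x0=0xff x1=0xcd x2=0xcb x3=0xcb  N=1 Z=0
after 10: x0=0xff x1=0xcd x2=0xcb x3=0xcb  N=1 Z=0
after 11: x0=0xff x1=0xcd x2=0xcb x3=0xcb  N=1 Z=0
-- IRQ taken; context saved, return-PC = 12 --
mismatch: x2: reported 0xc9 vs actual 0xcb

BAD = x2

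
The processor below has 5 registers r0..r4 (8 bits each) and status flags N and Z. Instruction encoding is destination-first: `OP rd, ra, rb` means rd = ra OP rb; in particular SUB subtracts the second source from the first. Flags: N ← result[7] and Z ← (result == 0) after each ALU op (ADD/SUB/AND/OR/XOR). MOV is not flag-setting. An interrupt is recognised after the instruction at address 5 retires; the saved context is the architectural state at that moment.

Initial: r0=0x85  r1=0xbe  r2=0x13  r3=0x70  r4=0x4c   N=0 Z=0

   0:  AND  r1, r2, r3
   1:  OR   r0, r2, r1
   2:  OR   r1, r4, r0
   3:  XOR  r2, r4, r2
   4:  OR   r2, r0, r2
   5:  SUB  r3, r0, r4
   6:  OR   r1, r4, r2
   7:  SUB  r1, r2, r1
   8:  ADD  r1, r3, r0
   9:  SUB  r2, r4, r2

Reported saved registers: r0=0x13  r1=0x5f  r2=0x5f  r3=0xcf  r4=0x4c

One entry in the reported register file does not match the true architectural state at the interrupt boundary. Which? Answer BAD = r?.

after  0: r0=0x85 r1=0x10 r2=0x13 r3=0x70 r4=0x4c  N=0 Z=0
after  1: r0=0x13 r1=0x10 r2=0x13 r3=0x70 r4=0x4c  N=0 Z=0
after  2: r0=0x13 r1=0x5f r2=0x13 r3=0x70 r4=0x4c  N=0 Z=0
after  3: r0=0x13 r1=0x5f r2=0x5f r3=0x70 r4=0x4c  N=0 Z=0
after  4: r0=0x13 r1=0x5f r2=0x5f r3=0x70 r4=0x4c  N=0 Z=0
after  5: r0=0x13 r1=0x5f r2=0x5f r3=0xc7 r4=0x4c  N=1 Z=0
-- IRQ taken; context saved, return-PC = 6 --
mismatch: r3: reported 0xcf vs actual 0xc7

BAD = r3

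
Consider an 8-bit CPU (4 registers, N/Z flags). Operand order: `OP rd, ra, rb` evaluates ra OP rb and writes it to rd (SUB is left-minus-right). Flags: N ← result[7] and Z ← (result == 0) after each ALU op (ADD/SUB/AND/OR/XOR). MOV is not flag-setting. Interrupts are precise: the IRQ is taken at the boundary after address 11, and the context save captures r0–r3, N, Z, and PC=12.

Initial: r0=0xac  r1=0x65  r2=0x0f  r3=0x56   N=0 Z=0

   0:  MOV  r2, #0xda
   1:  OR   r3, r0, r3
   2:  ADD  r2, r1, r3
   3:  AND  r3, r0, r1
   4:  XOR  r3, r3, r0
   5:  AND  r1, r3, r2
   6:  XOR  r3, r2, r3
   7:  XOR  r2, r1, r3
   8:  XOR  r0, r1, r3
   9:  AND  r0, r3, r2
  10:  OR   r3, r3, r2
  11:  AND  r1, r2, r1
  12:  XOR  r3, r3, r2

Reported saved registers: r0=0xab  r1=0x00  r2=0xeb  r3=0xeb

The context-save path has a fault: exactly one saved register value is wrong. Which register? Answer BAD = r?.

after  0: r0=0xac r1=0x65 r2=0xda r3=0x56  N=0 Z=0
after  1: r0=0xac r1=0x65 r2=0xda r3=0xfe  N=1 Z=0
after  2: r0=0xac r1=0x65 r2=0x63 r3=0xfe  N=0 Z=0
after  3: r0=0xac r1=0x65 r2=0x63 r3=0x24  N=0 Z=0
after  4: r0=0xac r1=0x65 r2=0x63 r3=0x88  N=1 Z=0
after  5: r0=0xac r1=0x00 r2=0x63 r3=0x88  N=0 Z=1
after  6: r0=0xac r1=0x00 r2=0x63 r3=0xeb  N=1 Z=0
after  7: r0=0xac r1=0x00 r2=0xeb r3=0xeb  N=1 Z=0
after  8: r0=0xeb r1=0x00 r2=0xeb r3=0xeb  N=1 Z=0
after  9: r0=0xeb r1=0x00 r2=0xeb r3=0xeb  N=1 Z=0
after 10: r0=0xeb r1=0x00 r2=0xeb r3=0xeb  N=1 Z=0
after 11: r0=0xeb r1=0x00 r2=0xeb r3=0xeb  N=0 Z=1
-- IRQ taken; context saved, return-PC = 12 --
mismatch: r0: reported 0xab vs actual 0xeb

BAD = r0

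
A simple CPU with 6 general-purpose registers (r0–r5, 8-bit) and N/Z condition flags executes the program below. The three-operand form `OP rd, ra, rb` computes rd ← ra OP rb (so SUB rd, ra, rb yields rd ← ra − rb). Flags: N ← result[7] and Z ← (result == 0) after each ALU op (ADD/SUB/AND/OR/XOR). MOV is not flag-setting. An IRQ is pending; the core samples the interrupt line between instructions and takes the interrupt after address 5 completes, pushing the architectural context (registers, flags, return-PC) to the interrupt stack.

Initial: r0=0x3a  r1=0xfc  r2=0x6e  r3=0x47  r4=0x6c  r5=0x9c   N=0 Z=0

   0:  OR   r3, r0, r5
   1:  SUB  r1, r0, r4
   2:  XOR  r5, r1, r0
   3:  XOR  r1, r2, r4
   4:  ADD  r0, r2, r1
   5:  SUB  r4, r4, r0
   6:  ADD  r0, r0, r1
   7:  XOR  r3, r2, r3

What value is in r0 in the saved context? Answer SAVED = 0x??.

after  0: r0=0x3a r1=0xfc r2=0x6e r3=0xbe r4=0x6c r5=0x9c  N=1 Z=0
after  1: r0=0x3a r1=0xce r2=0x6e r3=0xbe r4=0x6c r5=0x9c  N=1 Z=0
after  2: r0=0x3a r1=0xce r2=0x6e r3=0xbe r4=0x6c r5=0xf4  N=1 Z=0
after  3: r0=0x3a r1=0x02 r2=0x6e r3=0xbe r4=0x6c r5=0xf4  N=0 Z=0
after  4: r0=0x70 r1=0x02 r2=0x6e r3=0xbe r4=0x6c r5=0xf4  N=0 Z=0
after  5: r0=0x70 r1=0x02 r2=0x6e r3=0xbe r4=0xfc r5=0xf4  N=1 Z=0
-- IRQ taken; context saved, return-PC = 6 --

SAVED = 0x70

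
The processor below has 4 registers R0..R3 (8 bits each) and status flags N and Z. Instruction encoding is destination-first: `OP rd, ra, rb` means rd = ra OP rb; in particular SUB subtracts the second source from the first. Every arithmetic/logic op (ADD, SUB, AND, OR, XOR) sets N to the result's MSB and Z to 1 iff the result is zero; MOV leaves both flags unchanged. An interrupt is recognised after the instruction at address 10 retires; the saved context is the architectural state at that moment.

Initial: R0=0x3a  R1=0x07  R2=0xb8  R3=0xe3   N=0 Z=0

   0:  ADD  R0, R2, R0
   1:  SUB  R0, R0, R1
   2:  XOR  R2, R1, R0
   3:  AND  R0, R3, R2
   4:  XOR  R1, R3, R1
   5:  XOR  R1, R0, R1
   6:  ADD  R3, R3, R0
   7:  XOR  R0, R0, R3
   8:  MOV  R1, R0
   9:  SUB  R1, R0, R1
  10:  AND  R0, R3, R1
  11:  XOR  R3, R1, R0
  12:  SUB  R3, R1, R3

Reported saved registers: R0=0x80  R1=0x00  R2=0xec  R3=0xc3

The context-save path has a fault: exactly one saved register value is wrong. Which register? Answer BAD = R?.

BAD = R0

after  0: R0=0xf2 R1=0x07 R2=0xb8 R3=0xe3  N=1 Z=0
after  1: R0=0xeb R1=0x07 R2=0xb8 R3=0xe3  N=1 Z=0
after  2: R0=0xeb R1=0x07 R2=0xec R3=0xe3  N=1 Z=0
after  3: R0=0xe0 R1=0x07 R2=0xec R3=0xe3  N=1 Z=0
after  4: R0=0xe0 R1=0xe4 R2=0xec R3=0xe3  N=1 Z=0
after  5: R0=0xe0 R1=0x04 R2=0xec R3=0xe3  N=0 Z=0
after  6: R0=0xe0 R1=0x04 R2=0xec R3=0xc3  N=1 Z=0
after  7: R0=0x23 R1=0x04 R2=0xec R3=0xc3  N=0 Z=0
after  8: R0=0x23 R1=0x23 R2=0xec R3=0xc3  N=0 Z=0
after  9: R0=0x23 R1=0x00 R2=0xec R3=0xc3  N=0 Z=1
after 10: R0=0x00 R1=0x00 R2=0xec R3=0xc3  N=0 Z=1
-- IRQ taken; context saved, return-PC = 11 --
mismatch: R0: reported 0x80 vs actual 0x00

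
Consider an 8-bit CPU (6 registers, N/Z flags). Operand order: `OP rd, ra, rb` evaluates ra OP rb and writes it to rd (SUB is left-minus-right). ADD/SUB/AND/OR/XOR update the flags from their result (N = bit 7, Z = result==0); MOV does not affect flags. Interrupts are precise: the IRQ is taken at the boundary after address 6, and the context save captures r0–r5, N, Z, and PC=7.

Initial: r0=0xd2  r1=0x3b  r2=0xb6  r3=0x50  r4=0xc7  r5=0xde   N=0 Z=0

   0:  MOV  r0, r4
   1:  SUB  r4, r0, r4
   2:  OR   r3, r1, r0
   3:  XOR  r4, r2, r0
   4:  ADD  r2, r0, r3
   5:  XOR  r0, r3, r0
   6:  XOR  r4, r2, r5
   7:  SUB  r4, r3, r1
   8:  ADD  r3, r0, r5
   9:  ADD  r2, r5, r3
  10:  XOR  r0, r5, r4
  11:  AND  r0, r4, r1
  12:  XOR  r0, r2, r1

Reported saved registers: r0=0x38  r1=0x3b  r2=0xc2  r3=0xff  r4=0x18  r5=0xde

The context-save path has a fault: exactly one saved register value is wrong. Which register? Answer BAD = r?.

BAD = r2

after  0: r0=0xc7 r1=0x3b r2=0xb6 r3=0x50 r4=0xc7 r5=0xde  N=0 Z=0
after  1: r0=0xc7 r1=0x3b r2=0xb6 r3=0x50 r4=0x00 r5=0xde  N=0 Z=1
after  2: r0=0xc7 r1=0x3b r2=0xb6 r3=0xff r4=0x00 r5=0xde  N=1 Z=0
after  3: r0=0xc7 r1=0x3b r2=0xb6 r3=0xff r4=0x71 r5=0xde  N=0 Z=0
after  4: r0=0xc7 r1=0x3b r2=0xc6 r3=0xff r4=0x71 r5=0xde  N=1 Z=0
after  5: r0=0x38 r1=0x3b r2=0xc6 r3=0xff r4=0x71 r5=0xde  N=0 Z=0
after  6: r0=0x38 r1=0x3b r2=0xc6 r3=0xff r4=0x18 r5=0xde  N=0 Z=0
-- IRQ taken; context saved, return-PC = 7 --
mismatch: r2: reported 0xc2 vs actual 0xc6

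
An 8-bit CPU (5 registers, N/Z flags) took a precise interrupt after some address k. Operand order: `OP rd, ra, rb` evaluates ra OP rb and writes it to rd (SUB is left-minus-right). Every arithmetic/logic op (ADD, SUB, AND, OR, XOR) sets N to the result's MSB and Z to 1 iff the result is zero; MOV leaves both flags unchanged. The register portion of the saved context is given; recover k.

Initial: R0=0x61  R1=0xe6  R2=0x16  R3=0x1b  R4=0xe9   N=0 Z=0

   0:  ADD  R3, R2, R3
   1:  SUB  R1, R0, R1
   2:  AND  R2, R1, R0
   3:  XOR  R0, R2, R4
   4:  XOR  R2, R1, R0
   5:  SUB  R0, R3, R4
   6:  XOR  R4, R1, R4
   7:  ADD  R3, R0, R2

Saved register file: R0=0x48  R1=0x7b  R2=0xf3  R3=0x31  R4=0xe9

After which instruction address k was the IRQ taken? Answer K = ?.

after  0: R0=0x61 R1=0xe6 R2=0x16 R3=0x31 R4=0xe9  N=0 Z=0
after  1: R0=0x61 R1=0x7b R2=0x16 R3=0x31 R4=0xe9  N=0 Z=0
after  2: R0=0x61 R1=0x7b R2=0x61 R3=0x31 R4=0xe9  N=0 Z=0
after  3: R0=0x88 R1=0x7b R2=0x61 R3=0x31 R4=0xe9  N=1 Z=0
after  4: R0=0x88 R1=0x7b R2=0xf3 R3=0x31 R4=0xe9  N=1 Z=0
after  5: R0=0x48 R1=0x7b R2=0xf3 R3=0x31 R4=0xe9  N=0 Z=0
-- IRQ taken; context saved, return-PC = 6 --

K = 5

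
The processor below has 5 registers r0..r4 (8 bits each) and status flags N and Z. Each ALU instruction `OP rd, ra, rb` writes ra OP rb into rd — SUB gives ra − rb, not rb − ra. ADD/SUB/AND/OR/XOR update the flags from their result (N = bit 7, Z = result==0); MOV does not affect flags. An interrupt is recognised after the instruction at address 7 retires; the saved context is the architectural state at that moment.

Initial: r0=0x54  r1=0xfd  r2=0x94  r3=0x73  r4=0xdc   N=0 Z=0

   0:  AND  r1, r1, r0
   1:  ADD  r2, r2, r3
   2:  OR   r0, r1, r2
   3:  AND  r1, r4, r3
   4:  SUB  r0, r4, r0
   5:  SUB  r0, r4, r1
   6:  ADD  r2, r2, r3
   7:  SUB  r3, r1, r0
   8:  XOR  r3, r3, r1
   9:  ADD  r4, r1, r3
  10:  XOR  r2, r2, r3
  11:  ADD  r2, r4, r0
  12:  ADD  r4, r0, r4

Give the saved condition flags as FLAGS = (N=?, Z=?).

FLAGS = (N=1, Z=0)

after  0: r0=0x54 r1=0x54 r2=0x94 r3=0x73 r4=0xdc  N=0 Z=0
after  1: r0=0x54 r1=0x54 r2=0x07 r3=0x73 r4=0xdc  N=0 Z=0
after  2: r0=0x57 r1=0x54 r2=0x07 r3=0x73 r4=0xdc  N=0 Z=0
after  3: r0=0x57 r1=0x50 r2=0x07 r3=0x73 r4=0xdc  N=0 Z=0
after  4: r0=0x85 r1=0x50 r2=0x07 r3=0x73 r4=0xdc  N=1 Z=0
after  5: r0=0x8c r1=0x50 r2=0x07 r3=0x73 r4=0xdc  N=1 Z=0
after  6: r0=0x8c r1=0x50 r2=0x7a r3=0x73 r4=0xdc  N=0 Z=0
after  7: r0=0x8c r1=0x50 r2=0x7a r3=0xc4 r4=0xdc  N=1 Z=0
-- IRQ taken; context saved, return-PC = 8 --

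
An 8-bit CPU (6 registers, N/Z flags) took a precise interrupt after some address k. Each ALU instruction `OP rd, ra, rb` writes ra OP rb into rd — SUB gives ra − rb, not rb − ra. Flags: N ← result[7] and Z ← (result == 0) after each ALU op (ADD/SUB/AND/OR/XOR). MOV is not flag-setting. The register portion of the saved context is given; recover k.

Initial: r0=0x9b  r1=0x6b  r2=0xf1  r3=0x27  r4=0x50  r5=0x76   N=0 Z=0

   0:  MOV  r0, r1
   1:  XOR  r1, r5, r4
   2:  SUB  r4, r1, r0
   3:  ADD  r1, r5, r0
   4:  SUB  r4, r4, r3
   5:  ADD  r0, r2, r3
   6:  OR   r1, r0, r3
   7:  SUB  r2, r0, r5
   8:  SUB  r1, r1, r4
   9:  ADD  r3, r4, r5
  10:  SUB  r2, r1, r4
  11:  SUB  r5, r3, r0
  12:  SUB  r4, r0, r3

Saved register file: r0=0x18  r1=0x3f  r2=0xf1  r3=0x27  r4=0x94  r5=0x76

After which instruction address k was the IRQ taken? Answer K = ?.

K = 6

after  0: r0=0x6b r1=0x6b r2=0xf1 r3=0x27 r4=0x50 r5=0x76  N=0 Z=0
after  1: r0=0x6b r1=0x26 r2=0xf1 r3=0x27 r4=0x50 r5=0x76  N=0 Z=0
after  2: r0=0x6b r1=0x26 r2=0xf1 r3=0x27 r4=0xbb r5=0x76  N=1 Z=0
after  3: r0=0x6b r1=0xe1 r2=0xf1 r3=0x27 r4=0xbb r5=0x76  N=1 Z=0
after  4: r0=0x6b r1=0xe1 r2=0xf1 r3=0x27 r4=0x94 r5=0x76  N=1 Z=0
after  5: r0=0x18 r1=0xe1 r2=0xf1 r3=0x27 r4=0x94 r5=0x76  N=0 Z=0
after  6: r0=0x18 r1=0x3f r2=0xf1 r3=0x27 r4=0x94 r5=0x76  N=0 Z=0
-- IRQ taken; context saved, return-PC = 7 --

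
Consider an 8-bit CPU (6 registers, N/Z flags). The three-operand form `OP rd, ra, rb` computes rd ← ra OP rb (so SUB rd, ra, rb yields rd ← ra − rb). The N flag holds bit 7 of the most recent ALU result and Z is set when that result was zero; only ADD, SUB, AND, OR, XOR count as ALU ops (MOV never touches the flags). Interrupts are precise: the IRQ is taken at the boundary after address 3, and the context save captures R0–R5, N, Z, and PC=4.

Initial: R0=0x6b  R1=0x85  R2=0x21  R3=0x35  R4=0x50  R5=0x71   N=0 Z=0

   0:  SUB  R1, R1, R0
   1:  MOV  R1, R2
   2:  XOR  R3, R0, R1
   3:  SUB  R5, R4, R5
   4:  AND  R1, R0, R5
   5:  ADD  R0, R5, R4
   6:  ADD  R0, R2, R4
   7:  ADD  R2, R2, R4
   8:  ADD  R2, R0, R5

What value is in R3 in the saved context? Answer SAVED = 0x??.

after  0: R0=0x6b R1=0x1a R2=0x21 R3=0x35 R4=0x50 R5=0x71  N=0 Z=0
after  1: R0=0x6b R1=0x21 R2=0x21 R3=0x35 R4=0x50 R5=0x71  N=0 Z=0
after  2: R0=0x6b R1=0x21 R2=0x21 R3=0x4a R4=0x50 R5=0x71  N=0 Z=0
after  3: R0=0x6b R1=0x21 R2=0x21 R3=0x4a R4=0x50 R5=0xdf  N=1 Z=0
-- IRQ taken; context saved, return-PC = 4 --

SAVED = 0x4a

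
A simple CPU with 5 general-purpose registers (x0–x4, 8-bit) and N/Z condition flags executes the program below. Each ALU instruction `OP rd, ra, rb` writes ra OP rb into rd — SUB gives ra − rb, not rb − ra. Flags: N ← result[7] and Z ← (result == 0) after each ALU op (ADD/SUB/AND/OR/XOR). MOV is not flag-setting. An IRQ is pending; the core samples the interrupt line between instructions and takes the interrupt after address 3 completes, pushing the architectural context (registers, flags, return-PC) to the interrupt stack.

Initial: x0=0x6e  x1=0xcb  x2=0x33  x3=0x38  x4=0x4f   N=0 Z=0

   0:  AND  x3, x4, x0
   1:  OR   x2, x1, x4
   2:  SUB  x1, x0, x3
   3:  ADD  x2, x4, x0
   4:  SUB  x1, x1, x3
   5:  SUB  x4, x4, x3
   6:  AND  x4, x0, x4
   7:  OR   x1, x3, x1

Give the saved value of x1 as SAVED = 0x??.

SAVED = 0x20

after  0: x0=0x6e x1=0xcb x2=0x33 x3=0x4e x4=0x4f  N=0 Z=0
after  1: x0=0x6e x1=0xcb x2=0xcf x3=0x4e x4=0x4f  N=1 Z=0
after  2: x0=0x6e x1=0x20 x2=0xcf x3=0x4e x4=0x4f  N=0 Z=0
after  3: x0=0x6e x1=0x20 x2=0xbd x3=0x4e x4=0x4f  N=1 Z=0
-- IRQ taken; context saved, return-PC = 4 --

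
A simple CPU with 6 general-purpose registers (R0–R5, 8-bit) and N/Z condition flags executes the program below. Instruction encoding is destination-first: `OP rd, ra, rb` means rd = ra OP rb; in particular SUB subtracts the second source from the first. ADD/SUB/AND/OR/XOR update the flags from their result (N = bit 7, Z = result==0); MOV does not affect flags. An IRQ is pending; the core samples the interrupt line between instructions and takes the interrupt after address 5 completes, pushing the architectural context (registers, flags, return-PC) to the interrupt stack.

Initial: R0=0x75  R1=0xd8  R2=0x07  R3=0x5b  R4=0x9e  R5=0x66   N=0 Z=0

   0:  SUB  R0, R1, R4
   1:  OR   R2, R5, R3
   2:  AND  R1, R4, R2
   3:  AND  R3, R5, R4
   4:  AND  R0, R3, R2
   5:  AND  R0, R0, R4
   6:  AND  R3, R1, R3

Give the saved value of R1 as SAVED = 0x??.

SAVED = 0x1e

after  0: R0=0x3a R1=0xd8 R2=0x07 R3=0x5b R4=0x9e R5=0x66  N=0 Z=0
after  1: R0=0x3a R1=0xd8 R2=0x7f R3=0x5b R4=0x9e R5=0x66  N=0 Z=0
after  2: R0=0x3a R1=0x1e R2=0x7f R3=0x5b R4=0x9e R5=0x66  N=0 Z=0
after  3: R0=0x3a R1=0x1e R2=0x7f R3=0x06 R4=0x9e R5=0x66  N=0 Z=0
after  4: R0=0x06 R1=0x1e R2=0x7f R3=0x06 R4=0x9e R5=0x66  N=0 Z=0
after  5: R0=0x06 R1=0x1e R2=0x7f R3=0x06 R4=0x9e R5=0x66  N=0 Z=0
-- IRQ taken; context saved, return-PC = 6 --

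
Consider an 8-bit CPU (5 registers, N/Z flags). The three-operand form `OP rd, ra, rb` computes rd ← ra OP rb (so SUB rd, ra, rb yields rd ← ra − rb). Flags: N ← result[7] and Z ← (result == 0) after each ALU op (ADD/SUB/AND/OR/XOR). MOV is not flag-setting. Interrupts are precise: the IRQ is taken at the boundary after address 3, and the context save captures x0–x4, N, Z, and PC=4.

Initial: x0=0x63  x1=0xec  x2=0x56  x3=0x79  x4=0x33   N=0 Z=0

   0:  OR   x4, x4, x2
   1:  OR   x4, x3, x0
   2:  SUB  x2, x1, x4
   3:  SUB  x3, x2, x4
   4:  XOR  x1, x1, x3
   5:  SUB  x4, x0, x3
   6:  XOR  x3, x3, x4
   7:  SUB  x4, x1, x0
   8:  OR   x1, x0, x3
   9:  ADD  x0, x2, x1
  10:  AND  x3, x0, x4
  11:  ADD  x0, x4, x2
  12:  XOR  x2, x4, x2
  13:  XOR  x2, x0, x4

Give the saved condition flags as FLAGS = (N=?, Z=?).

after  0: x0=0x63 x1=0xec x2=0x56 x3=0x79 x4=0x77  N=0 Z=0
after  1: x0=0x63 x1=0xec x2=0x56 x3=0x79 x4=0x7b  N=0 Z=0
after  2: x0=0x63 x1=0xec x2=0x71 x3=0x79 x4=0x7b  N=0 Z=0
after  3: x0=0x63 x1=0xec x2=0x71 x3=0xf6 x4=0x7b  N=1 Z=0
-- IRQ taken; context saved, return-PC = 4 --

FLAGS = (N=1, Z=0)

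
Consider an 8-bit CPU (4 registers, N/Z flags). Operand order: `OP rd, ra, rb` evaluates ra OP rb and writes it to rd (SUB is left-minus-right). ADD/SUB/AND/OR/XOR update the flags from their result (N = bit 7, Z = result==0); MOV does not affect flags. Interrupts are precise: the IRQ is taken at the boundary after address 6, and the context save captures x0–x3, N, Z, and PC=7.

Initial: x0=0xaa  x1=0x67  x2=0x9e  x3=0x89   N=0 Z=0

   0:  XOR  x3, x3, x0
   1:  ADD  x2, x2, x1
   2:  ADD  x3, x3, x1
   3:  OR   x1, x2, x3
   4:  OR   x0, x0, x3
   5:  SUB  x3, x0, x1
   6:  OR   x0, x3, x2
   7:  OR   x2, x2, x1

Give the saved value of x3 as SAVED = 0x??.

after  0: x0=0xaa x1=0x67 x2=0x9e x3=0x23  N=0 Z=0
after  1: x0=0xaa x1=0x67 x2=0x05 x3=0x23  N=0 Z=0
after  2: x0=0xaa x1=0x67 x2=0x05 x3=0x8a  N=1 Z=0
after  3: x0=0xaa x1=0x8f x2=0x05 x3=0x8a  N=1 Z=0
after  4: x0=0xaa x1=0x8f x2=0x05 x3=0x8a  N=1 Z=0
after  5: x0=0xaa x1=0x8f x2=0x05 x3=0x1b  N=0 Z=0
after  6: x0=0x1f x1=0x8f x2=0x05 x3=0x1b  N=0 Z=0
-- IRQ taken; context saved, return-PC = 7 --

SAVED = 0x1b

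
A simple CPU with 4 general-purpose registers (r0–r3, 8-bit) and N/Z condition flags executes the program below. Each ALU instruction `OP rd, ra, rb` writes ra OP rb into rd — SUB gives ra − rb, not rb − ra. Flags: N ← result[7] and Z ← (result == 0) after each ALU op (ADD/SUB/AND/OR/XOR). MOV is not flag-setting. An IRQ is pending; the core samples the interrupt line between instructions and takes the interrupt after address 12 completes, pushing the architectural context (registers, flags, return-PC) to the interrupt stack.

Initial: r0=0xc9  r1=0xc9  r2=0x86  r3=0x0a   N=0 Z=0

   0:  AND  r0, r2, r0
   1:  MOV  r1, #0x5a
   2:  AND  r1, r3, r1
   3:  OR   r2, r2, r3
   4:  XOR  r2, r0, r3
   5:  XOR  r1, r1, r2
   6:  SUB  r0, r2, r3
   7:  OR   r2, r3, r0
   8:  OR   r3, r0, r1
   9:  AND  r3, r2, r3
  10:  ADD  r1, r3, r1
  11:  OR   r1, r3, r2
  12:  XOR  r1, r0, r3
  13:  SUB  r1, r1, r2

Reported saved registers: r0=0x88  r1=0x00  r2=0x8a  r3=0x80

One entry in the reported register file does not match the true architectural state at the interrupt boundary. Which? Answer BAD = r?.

BAD = r0

after  0: r0=0x80 r1=0xc9 r2=0x86 r3=0x0a  N=1 Z=0
after  1: r0=0x80 r1=0x5a r2=0x86 r3=0x0a  N=1 Z=0
after  2: r0=0x80 r1=0x0a r2=0x86 r3=0x0a  N=0 Z=0
after  3: r0=0x80 r1=0x0a r2=0x8e r3=0x0a  N=1 Z=0
after  4: r0=0x80 r1=0x0a r2=0x8a r3=0x0a  N=1 Z=0
after  5: r0=0x80 r1=0x80 r2=0x8a r3=0x0a  N=1 Z=0
after  6: r0=0x80 r1=0x80 r2=0x8a r3=0x0a  N=1 Z=0
after  7: r0=0x80 r1=0x80 r2=0x8a r3=0x0a  N=1 Z=0
after  8: r0=0x80 r1=0x80 r2=0x8a r3=0x80  N=1 Z=0
after  9: r0=0x80 r1=0x80 r2=0x8a r3=0x80  N=1 Z=0
after 10: r0=0x80 r1=0x00 r2=0x8a r3=0x80  N=0 Z=1
after 11: r0=0x80 r1=0x8a r2=0x8a r3=0x80  N=1 Z=0
after 12: r0=0x80 r1=0x00 r2=0x8a r3=0x80  N=0 Z=1
-- IRQ taken; context saved, return-PC = 13 --
mismatch: r0: reported 0x88 vs actual 0x80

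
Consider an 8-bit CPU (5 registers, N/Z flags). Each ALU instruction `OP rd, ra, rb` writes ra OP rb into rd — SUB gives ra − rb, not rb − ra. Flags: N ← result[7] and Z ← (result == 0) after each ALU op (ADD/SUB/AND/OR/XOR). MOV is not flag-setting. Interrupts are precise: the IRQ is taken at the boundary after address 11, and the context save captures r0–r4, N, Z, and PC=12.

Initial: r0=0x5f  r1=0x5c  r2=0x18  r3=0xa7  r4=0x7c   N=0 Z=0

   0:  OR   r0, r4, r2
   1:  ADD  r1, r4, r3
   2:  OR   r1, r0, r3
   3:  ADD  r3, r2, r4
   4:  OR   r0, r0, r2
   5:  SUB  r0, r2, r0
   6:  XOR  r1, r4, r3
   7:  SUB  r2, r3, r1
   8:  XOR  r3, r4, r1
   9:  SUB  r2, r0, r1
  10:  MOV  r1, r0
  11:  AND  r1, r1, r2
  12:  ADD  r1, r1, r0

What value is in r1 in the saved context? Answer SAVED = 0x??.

SAVED = 0x94

after  0: r0=0x7c r1=0x5c r2=0x18 r3=0xa7 r4=0x7c  N=0 Z=0
after  1: r0=0x7c r1=0x23 r2=0x18 r3=0xa7 r4=0x7c  N=0 Z=0
after  2: r0=0x7c r1=0xff r2=0x18 r3=0xa7 r4=0x7c  N=1 Z=0
after  3: r0=0x7c r1=0xff r2=0x18 r3=0x94 r4=0x7c  N=1 Z=0
after  4: r0=0x7c r1=0xff r2=0x18 r3=0x94 r4=0x7c  N=0 Z=0
after  5: r0=0x9c r1=0xff r2=0x18 r3=0x94 r4=0x7c  N=1 Z=0
after  6: r0=0x9c r1=0xe8 r2=0x18 r3=0x94 r4=0x7c  N=1 Z=0
after  7: r0=0x9c r1=0xe8 r2=0xac r3=0x94 r4=0x7c  N=1 Z=0
after  8: r0=0x9c r1=0xe8 r2=0xac r3=0x94 r4=0x7c  N=1 Z=0
after  9: r0=0x9c r1=0xe8 r2=0xb4 r3=0x94 r4=0x7c  N=1 Z=0
after 10: r0=0x9c r1=0x9c r2=0xb4 r3=0x94 r4=0x7c  N=1 Z=0
after 11: r0=0x9c r1=0x94 r2=0xb4 r3=0x94 r4=0x7c  N=1 Z=0
-- IRQ taken; context saved, return-PC = 12 --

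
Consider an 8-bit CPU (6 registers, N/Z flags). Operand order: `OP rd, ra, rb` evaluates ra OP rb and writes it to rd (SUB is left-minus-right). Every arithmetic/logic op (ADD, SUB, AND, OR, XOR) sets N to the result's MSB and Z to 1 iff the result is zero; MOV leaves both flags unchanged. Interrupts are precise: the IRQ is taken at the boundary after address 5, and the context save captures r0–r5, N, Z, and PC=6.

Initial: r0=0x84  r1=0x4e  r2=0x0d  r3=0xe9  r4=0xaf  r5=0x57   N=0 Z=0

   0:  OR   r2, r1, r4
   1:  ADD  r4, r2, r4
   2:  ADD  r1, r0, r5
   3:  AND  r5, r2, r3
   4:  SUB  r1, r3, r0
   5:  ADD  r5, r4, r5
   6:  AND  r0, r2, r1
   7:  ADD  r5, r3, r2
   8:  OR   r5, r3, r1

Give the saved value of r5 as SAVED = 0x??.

after  0: r0=0x84 r1=0x4e r2=0xef r3=0xe9 r4=0xaf r5=0x57  N=1 Z=0
after  1: r0=0x84 r1=0x4e r2=0xef r3=0xe9 r4=0x9e r5=0x57  N=1 Z=0
after  2: r0=0x84 r1=0xdb r2=0xef r3=0xe9 r4=0x9e r5=0x57  N=1 Z=0
after  3: r0=0x84 r1=0xdb r2=0xef r3=0xe9 r4=0x9e r5=0xe9  N=1 Z=0
after  4: r0=0x84 r1=0x65 r2=0xef r3=0xe9 r4=0x9e r5=0xe9  N=0 Z=0
after  5: r0=0x84 r1=0x65 r2=0xef r3=0xe9 r4=0x9e r5=0x87  N=1 Z=0
-- IRQ taken; context saved, return-PC = 6 --

SAVED = 0x87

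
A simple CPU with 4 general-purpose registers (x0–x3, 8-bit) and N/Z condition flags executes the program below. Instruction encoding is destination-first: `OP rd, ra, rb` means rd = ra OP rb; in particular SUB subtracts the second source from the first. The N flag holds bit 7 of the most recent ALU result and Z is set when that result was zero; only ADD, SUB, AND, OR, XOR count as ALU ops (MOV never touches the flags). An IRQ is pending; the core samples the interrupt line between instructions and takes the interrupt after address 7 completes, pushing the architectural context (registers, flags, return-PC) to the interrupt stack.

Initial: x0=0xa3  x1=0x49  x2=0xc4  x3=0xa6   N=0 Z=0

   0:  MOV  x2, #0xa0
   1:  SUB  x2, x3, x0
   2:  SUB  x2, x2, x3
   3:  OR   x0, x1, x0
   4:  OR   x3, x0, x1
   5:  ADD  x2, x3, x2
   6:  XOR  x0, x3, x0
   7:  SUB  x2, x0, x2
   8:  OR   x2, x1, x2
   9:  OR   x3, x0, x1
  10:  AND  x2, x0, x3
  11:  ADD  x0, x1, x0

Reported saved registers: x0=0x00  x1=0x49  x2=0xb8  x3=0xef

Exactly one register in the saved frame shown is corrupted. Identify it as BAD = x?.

after  0: x0=0xa3 x1=0x49 x2=0xa0 x3=0xa6  N=0 Z=0
after  1: x0=0xa3 x1=0x49 x2=0x03 x3=0xa6  N=0 Z=0
after  2: x0=0xa3 x1=0x49 x2=0x5d x3=0xa6  N=0 Z=0
after  3: x0=0xeb x1=0x49 x2=0x5d x3=0xa6  N=1 Z=0
after  4: x0=0xeb x1=0x49 x2=0x5d x3=0xeb  N=1 Z=0
after  5: x0=0xeb x1=0x49 x2=0x48 x3=0xeb  N=0 Z=0
after  6: x0=0x00 x1=0x49 x2=0x48 x3=0xeb  N=0 Z=1
after  7: x0=0x00 x1=0x49 x2=0xb8 x3=0xeb  N=1 Z=0
-- IRQ taken; context saved, return-PC = 8 --
mismatch: x3: reported 0xef vs actual 0xeb

BAD = x3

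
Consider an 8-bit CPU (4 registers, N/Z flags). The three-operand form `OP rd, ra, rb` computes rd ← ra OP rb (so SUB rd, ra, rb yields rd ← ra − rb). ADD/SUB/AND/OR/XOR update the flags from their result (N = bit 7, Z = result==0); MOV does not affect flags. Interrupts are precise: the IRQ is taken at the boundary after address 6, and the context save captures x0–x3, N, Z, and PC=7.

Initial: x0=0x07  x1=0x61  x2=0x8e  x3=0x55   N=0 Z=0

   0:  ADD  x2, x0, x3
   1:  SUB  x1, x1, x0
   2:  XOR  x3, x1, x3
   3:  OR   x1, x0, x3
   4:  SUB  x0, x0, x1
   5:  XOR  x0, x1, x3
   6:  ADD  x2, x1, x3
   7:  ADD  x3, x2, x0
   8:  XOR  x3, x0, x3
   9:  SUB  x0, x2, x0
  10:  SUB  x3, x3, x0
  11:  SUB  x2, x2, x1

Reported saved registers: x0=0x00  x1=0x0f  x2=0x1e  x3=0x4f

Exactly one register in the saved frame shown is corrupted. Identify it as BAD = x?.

BAD = x3

after  0: x0=0x07 x1=0x61 x2=0x5c x3=0x55  N=0 Z=0
after  1: x0=0x07 x1=0x5a x2=0x5c x3=0x55  N=0 Z=0
after  2: x0=0x07 x1=0x5a x2=0x5c x3=0x0f  N=0 Z=0
after  3: x0=0x07 x1=0x0f x2=0x5c x3=0x0f  N=0 Z=0
after  4: x0=0xf8 x1=0x0f x2=0x5c x3=0x0f  N=1 Z=0
after  5: x0=0x00 x1=0x0f x2=0x5c x3=0x0f  N=0 Z=1
after  6: x0=0x00 x1=0x0f x2=0x1e x3=0x0f  N=0 Z=0
-- IRQ taken; context saved, return-PC = 7 --
mismatch: x3: reported 0x4f vs actual 0x0f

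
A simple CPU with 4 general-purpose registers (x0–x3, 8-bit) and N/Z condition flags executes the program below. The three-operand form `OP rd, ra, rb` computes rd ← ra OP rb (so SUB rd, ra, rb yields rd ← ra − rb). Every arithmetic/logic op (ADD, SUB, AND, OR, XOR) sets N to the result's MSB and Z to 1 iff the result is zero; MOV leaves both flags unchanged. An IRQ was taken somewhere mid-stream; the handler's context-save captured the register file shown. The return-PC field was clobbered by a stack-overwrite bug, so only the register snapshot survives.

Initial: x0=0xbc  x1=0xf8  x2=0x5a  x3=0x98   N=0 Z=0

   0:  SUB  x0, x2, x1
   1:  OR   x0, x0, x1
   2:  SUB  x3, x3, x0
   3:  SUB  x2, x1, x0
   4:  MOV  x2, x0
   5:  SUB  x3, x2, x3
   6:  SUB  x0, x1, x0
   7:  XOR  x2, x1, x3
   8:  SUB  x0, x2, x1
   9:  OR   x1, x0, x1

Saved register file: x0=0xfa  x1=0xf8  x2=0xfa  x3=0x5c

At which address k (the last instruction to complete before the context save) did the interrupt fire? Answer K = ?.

K = 5

after  0: x0=0x62 x1=0xf8 x2=0x5a x3=0x98  N=0 Z=0
after  1: x0=0xfa x1=0xf8 x2=0x5a x3=0x98  N=1 Z=0
after  2: x0=0xfa x1=0xf8 x2=0x5a x3=0x9e  N=1 Z=0
after  3: x0=0xfa x1=0xf8 x2=0xfe x3=0x9e  N=1 Z=0
after  4: x0=0xfa x1=0xf8 x2=0xfa x3=0x9e  N=1 Z=0
after  5: x0=0xfa x1=0xf8 x2=0xfa x3=0x5c  N=0 Z=0
-- IRQ taken; context saved, return-PC = 6 --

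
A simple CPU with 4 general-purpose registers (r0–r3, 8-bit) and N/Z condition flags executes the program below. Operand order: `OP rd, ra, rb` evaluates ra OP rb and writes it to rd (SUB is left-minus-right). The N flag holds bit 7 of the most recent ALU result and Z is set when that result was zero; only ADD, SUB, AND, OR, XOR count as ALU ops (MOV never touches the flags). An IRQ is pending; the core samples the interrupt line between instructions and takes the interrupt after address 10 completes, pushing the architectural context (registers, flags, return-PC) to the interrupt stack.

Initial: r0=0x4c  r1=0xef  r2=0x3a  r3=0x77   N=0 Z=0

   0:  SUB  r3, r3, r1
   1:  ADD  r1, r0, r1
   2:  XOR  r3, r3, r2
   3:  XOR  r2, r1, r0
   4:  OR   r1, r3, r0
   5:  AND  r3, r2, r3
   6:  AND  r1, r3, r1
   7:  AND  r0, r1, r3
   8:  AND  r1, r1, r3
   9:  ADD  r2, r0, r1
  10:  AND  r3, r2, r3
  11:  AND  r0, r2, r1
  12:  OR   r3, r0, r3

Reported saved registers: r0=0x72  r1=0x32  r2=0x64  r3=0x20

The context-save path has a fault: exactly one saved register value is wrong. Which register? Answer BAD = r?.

after  0: r0=0x4c r1=0xef r2=0x3a r3=0x88  N=1 Z=0
after  1: r0=0x4c r1=0x3b r2=0x3a r3=0x88  N=0 Z=0
after  2: r0=0x4c r1=0x3b r2=0x3a r3=0xb2  N=1 Z=0
after  3: r0=0x4c r1=0x3b r2=0x77 r3=0xb2  N=0 Z=0
after  4: r0=0x4c r1=0xfe r2=0x77 r3=0xb2  N=1 Z=0
after  5: r0=0x4c r1=0xfe r2=0x77 r3=0x32  N=0 Z=0
after  6: r0=0x4c r1=0x32 r2=0x77 r3=0x32  N=0 Z=0
after  7: r0=0x32 r1=0x32 r2=0x77 r3=0x32  N=0 Z=0
after  8: r0=0x32 r1=0x32 r2=0x77 r3=0x32  N=0 Z=0
after  9: r0=0x32 r1=0x32 r2=0x64 r3=0x32  N=0 Z=0
after 10: r0=0x32 r1=0x32 r2=0x64 r3=0x20  N=0 Z=0
-- IRQ taken; context saved, return-PC = 11 --
mismatch: r0: reported 0x72 vs actual 0x32

BAD = r0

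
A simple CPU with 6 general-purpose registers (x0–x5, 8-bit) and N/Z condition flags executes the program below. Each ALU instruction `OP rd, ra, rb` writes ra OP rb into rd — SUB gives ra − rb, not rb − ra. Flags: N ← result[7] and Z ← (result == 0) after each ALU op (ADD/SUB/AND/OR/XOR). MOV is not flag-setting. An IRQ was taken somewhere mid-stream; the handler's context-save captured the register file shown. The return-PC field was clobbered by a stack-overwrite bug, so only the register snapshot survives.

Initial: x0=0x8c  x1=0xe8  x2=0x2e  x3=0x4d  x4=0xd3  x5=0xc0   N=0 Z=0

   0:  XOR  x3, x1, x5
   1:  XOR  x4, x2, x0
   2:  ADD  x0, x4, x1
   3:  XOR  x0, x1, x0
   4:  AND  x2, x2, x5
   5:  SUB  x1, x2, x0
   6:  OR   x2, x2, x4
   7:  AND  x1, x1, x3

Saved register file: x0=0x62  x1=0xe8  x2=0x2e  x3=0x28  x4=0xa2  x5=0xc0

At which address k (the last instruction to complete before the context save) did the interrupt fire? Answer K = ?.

after  0: x0=0x8c x1=0xe8 x2=0x2e x3=0x28 x4=0xd3 x5=0xc0  N=0 Z=0
after  1: x0=0x8c x1=0xe8 x2=0x2e x3=0x28 x4=0xa2 x5=0xc0  N=1 Z=0
after  2: x0=0x8a x1=0xe8 x2=0x2e x3=0x28 x4=0xa2 x5=0xc0  N=1 Z=0
after  3: x0=0x62 x1=0xe8 x2=0x2e x3=0x28 x4=0xa2 x5=0xc0  N=0 Z=0
-- IRQ taken; context saved, return-PC = 4 --

K = 3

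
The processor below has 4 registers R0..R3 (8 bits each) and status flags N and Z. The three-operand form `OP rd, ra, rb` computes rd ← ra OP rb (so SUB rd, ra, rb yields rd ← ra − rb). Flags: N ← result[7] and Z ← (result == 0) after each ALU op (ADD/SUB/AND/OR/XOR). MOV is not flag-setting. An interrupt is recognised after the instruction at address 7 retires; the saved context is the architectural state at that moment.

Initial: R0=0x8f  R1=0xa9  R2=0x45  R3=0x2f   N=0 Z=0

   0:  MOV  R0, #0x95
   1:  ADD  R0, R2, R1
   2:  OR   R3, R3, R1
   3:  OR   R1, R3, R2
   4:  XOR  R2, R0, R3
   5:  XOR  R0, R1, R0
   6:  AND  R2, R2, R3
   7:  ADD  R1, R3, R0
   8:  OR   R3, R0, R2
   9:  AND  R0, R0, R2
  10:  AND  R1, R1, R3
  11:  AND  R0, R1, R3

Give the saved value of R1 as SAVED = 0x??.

SAVED = 0xb0

after  0: R0=0x95 R1=0xa9 R2=0x45 R3=0x2f  N=0 Z=0
after  1: R0=0xee R1=0xa9 R2=0x45 R3=0x2f  N=1 Z=0
after  2: R0=0xee R1=0xa9 R2=0x45 R3=0xaf  N=1 Z=0
after  3: R0=0xee R1=0xef R2=0x45 R3=0xaf  N=1 Z=0
after  4: R0=0xee R1=0xef R2=0x41 R3=0xaf  N=0 Z=0
after  5: R0=0x01 R1=0xef R2=0x41 R3=0xaf  N=0 Z=0
after  6: R0=0x01 R1=0xef R2=0x01 R3=0xaf  N=0 Z=0
after  7: R0=0x01 R1=0xb0 R2=0x01 R3=0xaf  N=1 Z=0
-- IRQ taken; context saved, return-PC = 8 --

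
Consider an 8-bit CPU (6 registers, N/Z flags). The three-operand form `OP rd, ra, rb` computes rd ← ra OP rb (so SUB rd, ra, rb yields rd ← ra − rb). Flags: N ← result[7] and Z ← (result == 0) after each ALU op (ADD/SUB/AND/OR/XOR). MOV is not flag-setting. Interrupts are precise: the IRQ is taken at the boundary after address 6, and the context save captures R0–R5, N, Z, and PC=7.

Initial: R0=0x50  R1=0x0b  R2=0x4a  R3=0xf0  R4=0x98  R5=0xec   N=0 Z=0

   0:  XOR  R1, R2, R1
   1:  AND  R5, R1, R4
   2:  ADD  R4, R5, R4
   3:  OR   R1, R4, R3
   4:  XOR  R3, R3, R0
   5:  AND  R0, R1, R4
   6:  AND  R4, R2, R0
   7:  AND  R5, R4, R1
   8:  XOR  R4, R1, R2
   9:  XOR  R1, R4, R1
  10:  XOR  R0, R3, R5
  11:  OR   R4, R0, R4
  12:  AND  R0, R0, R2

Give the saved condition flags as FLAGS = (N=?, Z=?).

FLAGS = (N=0, Z=0)

after  0: R0=0x50 R1=0x41 R2=0x4a R3=0xf0 R4=0x98 R5=0xec  N=0 Z=0
after  1: R0=0x50 R1=0x41 R2=0x4a R3=0xf0 R4=0x98 R5=0x00  N=0 Z=1
after  2: R0=0x50 R1=0x41 R2=0x4a R3=0xf0 R4=0x98 R5=0x00  N=1 Z=0
after  3: R0=0x50 R1=0xf8 R2=0x4a R3=0xf0 R4=0x98 R5=0x00  N=1 Z=0
after  4: R0=0x50 R1=0xf8 R2=0x4a R3=0xa0 R4=0x98 R5=0x00  N=1 Z=0
after  5: R0=0x98 R1=0xf8 R2=0x4a R3=0xa0 R4=0x98 R5=0x00  N=1 Z=0
after  6: R0=0x98 R1=0xf8 R2=0x4a R3=0xa0 R4=0x08 R5=0x00  N=0 Z=0
-- IRQ taken; context saved, return-PC = 7 --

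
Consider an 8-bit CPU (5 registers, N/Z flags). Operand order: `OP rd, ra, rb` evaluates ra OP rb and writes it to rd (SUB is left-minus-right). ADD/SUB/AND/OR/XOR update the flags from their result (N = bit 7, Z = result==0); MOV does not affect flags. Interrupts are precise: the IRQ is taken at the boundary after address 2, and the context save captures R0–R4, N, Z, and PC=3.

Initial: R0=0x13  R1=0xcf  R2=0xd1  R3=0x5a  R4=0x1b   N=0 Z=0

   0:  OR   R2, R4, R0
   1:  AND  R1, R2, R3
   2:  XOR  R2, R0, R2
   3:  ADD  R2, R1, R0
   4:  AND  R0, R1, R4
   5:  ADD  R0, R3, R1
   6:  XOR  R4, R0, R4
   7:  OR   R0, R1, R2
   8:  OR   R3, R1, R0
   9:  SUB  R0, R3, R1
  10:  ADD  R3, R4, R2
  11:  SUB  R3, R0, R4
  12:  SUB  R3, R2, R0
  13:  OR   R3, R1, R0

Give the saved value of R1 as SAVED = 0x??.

SAVED = 0x1a

after  0: R0=0x13 R1=0xcf R2=0x1b R3=0x5a R4=0x1b  N=0 Z=0
after  1: R0=0x13 R1=0x1a R2=0x1b R3=0x5a R4=0x1b  N=0 Z=0
after  2: R0=0x13 R1=0x1a R2=0x08 R3=0x5a R4=0x1b  N=0 Z=0
-- IRQ taken; context saved, return-PC = 3 --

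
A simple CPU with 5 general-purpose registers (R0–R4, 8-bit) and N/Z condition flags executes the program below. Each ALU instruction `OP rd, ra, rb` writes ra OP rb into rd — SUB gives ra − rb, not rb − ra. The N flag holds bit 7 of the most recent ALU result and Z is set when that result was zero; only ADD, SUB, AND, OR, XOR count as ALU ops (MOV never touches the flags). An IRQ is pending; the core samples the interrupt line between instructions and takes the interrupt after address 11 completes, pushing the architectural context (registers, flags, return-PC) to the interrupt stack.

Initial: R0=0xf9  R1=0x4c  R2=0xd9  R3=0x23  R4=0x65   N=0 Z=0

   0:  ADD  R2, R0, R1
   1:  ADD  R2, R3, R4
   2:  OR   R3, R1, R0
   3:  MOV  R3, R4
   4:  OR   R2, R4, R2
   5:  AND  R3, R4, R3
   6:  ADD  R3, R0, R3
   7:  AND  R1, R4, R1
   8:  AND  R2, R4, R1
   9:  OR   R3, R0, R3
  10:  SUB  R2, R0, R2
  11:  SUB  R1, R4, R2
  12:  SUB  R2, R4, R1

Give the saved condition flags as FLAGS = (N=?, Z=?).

after  0: R0=0xf9 R1=0x4c R2=0x45 R3=0x23 R4=0x65  N=0 Z=0
after  1: R0=0xf9 R1=0x4c R2=0x88 R3=0x23 R4=0x65  N=1 Z=0
after  2: R0=0xf9 R1=0x4c R2=0x88 R3=0xfd R4=0x65  N=1 Z=0
after  3: R0=0xf9 R1=0x4c R2=0x88 R3=0x65 R4=0x65  N=1 Z=0
after  4: R0=0xf9 R1=0x4c R2=0xed R3=0x65 R4=0x65  N=1 Z=0
after  5: R0=0xf9 R1=0x4c R2=0xed R3=0x65 R4=0x65  N=0 Z=0
after  6: R0=0xf9 R1=0x4c R2=0xed R3=0x5e R4=0x65  N=0 Z=0
after  7: R0=0xf9 R1=0x44 R2=0xed R3=0x5e R4=0x65  N=0 Z=0
after  8: R0=0xf9 R1=0x44 R2=0x44 R3=0x5e R4=0x65  N=0 Z=0
after  9: R0=0xf9 R1=0x44 R2=0x44 R3=0xff R4=0x65  N=1 Z=0
after 10: R0=0xf9 R1=0x44 R2=0xb5 R3=0xff R4=0x65  N=1 Z=0
after 11: R0=0xf9 R1=0xb0 R2=0xb5 R3=0xff R4=0x65  N=1 Z=0
-- IRQ taken; context saved, return-PC = 12 --

FLAGS = (N=1, Z=0)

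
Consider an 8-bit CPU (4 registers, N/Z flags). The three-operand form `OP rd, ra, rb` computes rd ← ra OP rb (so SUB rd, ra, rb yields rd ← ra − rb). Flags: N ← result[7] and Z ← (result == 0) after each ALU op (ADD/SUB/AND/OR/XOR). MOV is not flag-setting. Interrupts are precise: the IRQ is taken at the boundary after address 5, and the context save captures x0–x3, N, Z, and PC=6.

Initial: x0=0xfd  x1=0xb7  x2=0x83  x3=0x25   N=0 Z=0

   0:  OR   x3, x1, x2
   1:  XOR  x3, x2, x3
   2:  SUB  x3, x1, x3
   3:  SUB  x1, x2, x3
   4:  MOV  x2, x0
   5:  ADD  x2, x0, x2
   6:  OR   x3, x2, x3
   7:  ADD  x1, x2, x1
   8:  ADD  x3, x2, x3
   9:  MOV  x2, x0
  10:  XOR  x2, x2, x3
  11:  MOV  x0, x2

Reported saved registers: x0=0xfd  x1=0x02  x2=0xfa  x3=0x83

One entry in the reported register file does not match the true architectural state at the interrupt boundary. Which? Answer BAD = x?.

BAD = x1

after  0: x0=0xfd x1=0xb7 x2=0x83 x3=0xb7  N=1 Z=0
after  1: x0=0xfd x1=0xb7 x2=0x83 x3=0x34  N=0 Z=0
after  2: x0=0xfd x1=0xb7 x2=0x83 x3=0x83  N=1 Z=0
after  3: x0=0xfd x1=0x00 x2=0x83 x3=0x83  N=0 Z=1
after  4: x0=0xfd x1=0x00 x2=0xfd x3=0x83  N=0 Z=1
after  5: x0=0xfd x1=0x00 x2=0xfa x3=0x83  N=1 Z=0
-- IRQ taken; context saved, return-PC = 6 --
mismatch: x1: reported 0x02 vs actual 0x00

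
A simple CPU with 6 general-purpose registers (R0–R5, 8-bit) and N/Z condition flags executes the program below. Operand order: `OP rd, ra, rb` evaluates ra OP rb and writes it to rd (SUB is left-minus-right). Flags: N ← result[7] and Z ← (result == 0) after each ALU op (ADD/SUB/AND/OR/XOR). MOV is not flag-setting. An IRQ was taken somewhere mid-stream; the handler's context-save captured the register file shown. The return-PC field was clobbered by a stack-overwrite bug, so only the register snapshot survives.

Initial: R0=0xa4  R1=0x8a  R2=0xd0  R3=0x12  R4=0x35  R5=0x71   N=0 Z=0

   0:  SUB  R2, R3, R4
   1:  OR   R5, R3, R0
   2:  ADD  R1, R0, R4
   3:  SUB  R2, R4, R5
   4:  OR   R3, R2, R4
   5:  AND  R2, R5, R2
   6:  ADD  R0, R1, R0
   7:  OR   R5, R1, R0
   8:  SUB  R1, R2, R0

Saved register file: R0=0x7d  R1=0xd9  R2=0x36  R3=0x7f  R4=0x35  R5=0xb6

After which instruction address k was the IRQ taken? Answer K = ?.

after  0: R0=0xa4 R1=0x8a R2=0xdd R3=0x12 R4=0x35 R5=0x71  N=1 Z=0
after  1: R0=0xa4 R1=0x8a R2=0xdd R3=0x12 R4=0x35 R5=0xb6  N=1 Z=0
after  2: R0=0xa4 R1=0xd9 R2=0xdd R3=0x12 R4=0x35 R5=0xb6  N=1 Z=0
after  3: R0=0xa4 R1=0xd9 R2=0x7f R3=0x12 R4=0x35 R5=0xb6  N=0 Z=0
after  4: R0=0xa4 R1=0xd9 R2=0x7f R3=0x7f R4=0x35 R5=0xb6  N=0 Z=0
after  5: R0=0xa4 R1=0xd9 R2=0x36 R3=0x7f R4=0x35 R5=0xb6  N=0 Z=0
after  6: R0=0x7d R1=0xd9 R2=0x36 R3=0x7f R4=0x35 R5=0xb6  N=0 Z=0
-- IRQ taken; context saved, return-PC = 7 --

K = 6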